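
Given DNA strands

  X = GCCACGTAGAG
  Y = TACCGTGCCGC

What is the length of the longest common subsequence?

6

Let dp[i][j] be the LCS length of the first i bases of X and the first j bases of Y. dp[i][j] = dp[i-1][j-1]+1 when the i-th and j-th bases match, else max(dp[i-1][j], dp[i][j-1]).
    ·  T  A  C  C  G  T  G  C  C  G  C
 ·  0  0  0  0  0  0  0  0  0  0  0  0
 G  0  0  0  0  0  1  1  1  1  1  1  1
 C  0  0  0  1  1  1  1  1  2  2  2  2
 C  0  0  0  1  2  2  2  2  2  3  3  3
 A  0  0  1  1  2  2  2  2  2  3  3  3
 C  0  0  1  2  2  2  2  2  3  3  3  4
 G  0  0  1  2  2  3  3  3  3  3  4  4
 T  0  1  1  2  2  3  4  4  4  4  4  4
 A  0  1  2  2  2  3  4  4  4  4  4  4
 G  0  1  2  2  2  3  4  5  5  5  5  5
 A  0  1  2  2  2  3  4  5  5  5  5  5
 G  0  1  2  2  2  3  4  5  5  5  6  6
dp[11][11] = 6. One LCS (by backtracking along matches): CCGTGG.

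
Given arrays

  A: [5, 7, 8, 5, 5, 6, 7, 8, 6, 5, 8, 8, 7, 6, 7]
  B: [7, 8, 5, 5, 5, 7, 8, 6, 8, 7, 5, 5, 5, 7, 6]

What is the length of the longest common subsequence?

One common subsequence of length 10: 7 at A[2]=B[1] → 8 at A[3]=B[2] → 5 at A[4]=B[4] → 5 at A[5]=B[5] → 7 at A[7]=B[6] → 8 at A[8]=B[7] → 6 at A[9]=B[8] → 5 at A[10]=B[13] → 7 at A[13]=B[14] → 6 at A[14]=B[15]. Since dp[15][15] = 10, nothing longer is possible.

10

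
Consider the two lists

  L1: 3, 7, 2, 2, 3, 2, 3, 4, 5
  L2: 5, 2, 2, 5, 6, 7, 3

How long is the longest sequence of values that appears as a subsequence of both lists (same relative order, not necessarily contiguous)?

3

Let dp[i][j] be the LCS length of the first i values of L1 and the first j values of L2. dp[i][j] = dp[i-1][j-1]+1 when the i-th and j-th values match, else max(dp[i-1][j], dp[i][j-1]).
    ·  5  2  2  5  6  7  3
 ·  0  0  0  0  0  0  0  0
 3  0  0  0  0  0  0  0  1
 7  0  0  0  0  0  0  1  1
 2  0  0  1  1  1  1  1  1
 2  0  0  1  2  2  2  2  2
 3  0  0  1  2  2  2  2  3
 2  0  0  1  2  2  2  2  3
 3  0  0  1  2  2  2  2  3
 4  0  0  1  2  2  2  2  3
 5  0  1  1  2  3  3  3  3
dp[9][7] = 3. One LCS (by backtracking along matches): 2, 2, 3.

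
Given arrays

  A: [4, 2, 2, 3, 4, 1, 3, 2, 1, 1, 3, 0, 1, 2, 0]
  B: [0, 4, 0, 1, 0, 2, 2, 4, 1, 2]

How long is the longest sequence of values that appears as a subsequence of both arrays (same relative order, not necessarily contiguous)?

6

Let dp[i][j] be the LCS length of the first i values of A and the first j values of B. dp[i][j] = dp[i-1][j-1]+1 when the i-th and j-th values match, else max(dp[i-1][j], dp[i][j-1]).
    ·  0  4  0  1  0  2  2  4  1  2
 ·  0  0  0  0  0  0  0  0  0  0  0
 4  0  0  1  1  1  1  1  1  1  1  1
 2  0  0  1  1  1  1  2  2  2  2  2
 2  0  0  1  1  1  1  2  3  3  3  3
 3  0  0  1  1  1  1  2  3  3  3  3
 4  0  0  1  1  1  1  2  3  4  4  4
 1  0  0  1  1  2  2  2  3  4  5  5
 3  0  0  1  1  2  2  2  3  4  5  5
 2  0  0  1  1  2  2  3  3  4  5  6
 1  0  0  1  1  2  2  3  3  4  5  6
 1  0  0  1  1  2  2  3  3  4  5  6
 3  0  0  1  1  2  2  3  3  4  5  6
 0  0  1  1  2  2  3  3  3  4  5  6
 1  0  1  1  2  3  3  3  3  4  5  6
 2  0  1  1  2  3  3  4  4  4  5  6
 0  0  1  1  2  3  4  4  4  4  5  6
dp[15][10] = 6. One LCS (by backtracking along matches): 4, 2, 2, 4, 1, 2.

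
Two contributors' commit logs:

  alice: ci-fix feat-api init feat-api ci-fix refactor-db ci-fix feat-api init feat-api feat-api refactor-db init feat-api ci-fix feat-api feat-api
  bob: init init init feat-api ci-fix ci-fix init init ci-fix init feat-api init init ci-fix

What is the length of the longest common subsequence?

8

Pick init at alice[3]=bob[3]; then feat-api at alice[4]=bob[4]; then ci-fix at alice[5]=bob[6]; then ci-fix at alice[7]=bob[9]; then feat-api at alice[8]=bob[11]; then init at alice[9]=bob[12]; then init at alice[13]=bob[13]; then ci-fix at alice[15]=bob[14]; all 8 commits appear in both, in order. dp[17][14] = 8 confirms this is the maximum.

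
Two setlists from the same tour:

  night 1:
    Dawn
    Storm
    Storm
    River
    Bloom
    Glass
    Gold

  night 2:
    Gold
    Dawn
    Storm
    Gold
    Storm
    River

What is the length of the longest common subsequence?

4

Taking Dawn [1,2], Storm [2,3], Storm [3,5], River [4,6] gives a common subsequence of length 4, and the DP table's final entry dp[7][6] is also 4, so no common subsequence is longer.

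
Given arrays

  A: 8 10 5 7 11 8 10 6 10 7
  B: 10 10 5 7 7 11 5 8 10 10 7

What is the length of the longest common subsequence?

8

One common subsequence of length 8: 10 (A #2, B #2); then 5 (A #3, B #3); then 7 (A #4, B #5); then 11 (A #5, B #6); then 8 (A #6, B #8); then 10 (A #7, B #9); then 10 (A #9, B #10); then 7 (A #10, B #11). Since dp[10][11] = 8, nothing longer is possible.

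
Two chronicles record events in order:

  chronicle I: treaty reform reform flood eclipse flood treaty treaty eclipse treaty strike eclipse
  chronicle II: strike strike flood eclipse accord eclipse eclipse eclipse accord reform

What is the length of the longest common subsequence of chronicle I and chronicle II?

Match flood at chronicle I[4]=chronicle II[3], eclipse at chronicle I[5]=chronicle II[6], eclipse at chronicle I[9]=chronicle II[7], eclipse at chronicle I[12]=chronicle II[8] — 4 events in the same relative order in both. Since dp[12][10] = 4, nothing longer is possible.

4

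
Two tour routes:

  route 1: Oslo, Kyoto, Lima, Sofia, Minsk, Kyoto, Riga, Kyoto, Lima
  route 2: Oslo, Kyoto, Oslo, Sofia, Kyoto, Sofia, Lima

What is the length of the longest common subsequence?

5

One common subsequence of length 5: Oslo (route 1 #1, route 2 #1), Kyoto (route 1 #2, route 2 #2), Sofia (route 1 #4, route 2 #4), Kyoto (route 1 #6, route 2 #5), Lima (route 1 #9, route 2 #7). Since dp[9][7] = 5, nothing longer is possible.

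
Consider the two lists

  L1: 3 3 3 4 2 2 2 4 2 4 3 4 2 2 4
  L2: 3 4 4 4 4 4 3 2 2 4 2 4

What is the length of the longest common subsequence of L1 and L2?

8

Match 3 [1,1] → 4 [4,4] → 4 [8,5] → 4 [10,6] → 3 [11,7] → 4 [12,10] → 2 [14,11] → 4 [15,12] — 8 values in the same relative order in both. dp[15][12] = 8 confirms this is the maximum.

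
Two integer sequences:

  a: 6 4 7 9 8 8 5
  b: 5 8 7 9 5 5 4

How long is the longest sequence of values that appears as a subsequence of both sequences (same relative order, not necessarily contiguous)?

3

Let dp[i][j] be the LCS length of the first i values of a and the first j values of b. dp[i][j] = dp[i-1][j-1]+1 when the i-th and j-th values match, else max(dp[i-1][j], dp[i][j-1]).
    ·  5  8  7  9  5  5  4
 ·  0  0  0  0  0  0  0  0
 6  0  0  0  0  0  0  0  0
 4  0  0  0  0  0  0  0  1
 7  0  0  0  1  1  1  1  1
 9  0  0  0  1  2  2  2  2
 8  0  0  1  1  2  2  2  2
 8  0  0  1  1  2  2  2  2
 5  0  1  1  1  2  3  3  3
dp[7][7] = 3. One LCS (by backtracking along matches): 7, 9, 5.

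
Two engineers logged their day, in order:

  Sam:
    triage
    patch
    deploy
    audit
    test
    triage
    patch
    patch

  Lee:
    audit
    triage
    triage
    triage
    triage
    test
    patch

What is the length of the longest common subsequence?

Taking triage (Sam #1, Lee #5), then test (Sam #5, Lee #6), then patch (Sam #8, Lee #7) gives a common subsequence of length 3. The LCS DP gives dp[8][7] = 3, so this is optimal.

3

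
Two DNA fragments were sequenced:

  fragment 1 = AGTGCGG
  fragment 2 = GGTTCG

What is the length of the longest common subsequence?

4

Taking G (fragment 1 #2, fragment 2 #2); then T (fragment 1 #3, fragment 2 #4); then C (fragment 1 #5, fragment 2 #5); then G (fragment 1 #7, fragment 2 #6) gives a common subsequence of length 4, and the DP table's final entry dp[7][6] is also 4, so no common subsequence is longer.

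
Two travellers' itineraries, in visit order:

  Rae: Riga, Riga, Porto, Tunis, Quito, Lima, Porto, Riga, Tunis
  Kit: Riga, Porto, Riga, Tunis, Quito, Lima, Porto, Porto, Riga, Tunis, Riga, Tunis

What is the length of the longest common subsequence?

8

Pick Riga (Rae #1, Kit #1), then Riga (Rae #2, Kit #3), then Tunis (Rae #4, Kit #4), then Quito (Rae #5, Kit #5), then Lima (Rae #6, Kit #6), then Porto (Rae #7, Kit #8), then Riga (Rae #8, Kit #11), then Tunis (Rae #9, Kit #12); all 8 stops appear in both, in order. dp[9][12] = 8 confirms this is the maximum.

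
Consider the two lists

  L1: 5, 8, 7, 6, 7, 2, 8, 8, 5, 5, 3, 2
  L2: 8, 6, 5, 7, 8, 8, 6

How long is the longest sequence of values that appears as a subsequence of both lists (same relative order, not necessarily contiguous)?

5

Match 8 [2,1] → 6 [4,2] → 7 [5,4] → 8 [7,5] → 8 [8,6] — 5 values in the same relative order in both, and the DP table's final entry dp[12][7] is also 5, so no common subsequence is longer.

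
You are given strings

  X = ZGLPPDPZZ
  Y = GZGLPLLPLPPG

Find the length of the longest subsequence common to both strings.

6

Let dp[i][j] be the LCS length of the first i characters of X and the first j characters of Y. dp[i][j] = dp[i-1][j-1]+1 when the i-th and j-th characters match, else max(dp[i-1][j], dp[i][j-1]).
    ·  G  Z  G  L  P  L  L  P  L  P  P  G
 ·  0  0  0  0  0  0  0  0  0  0  0  0  0
 Z  0  0  1  1  1  1  1  1  1  1  1  1  1
 G  0  1  1  2  2  2  2  2  2  2  2  2  2
 L  0  1  1  2  3  3  3  3  3  3  3  3  3
 P  0  1  1  2  3  4  4  4  4  4  4  4  4
 P  0  1  1  2  3  4  4  4  5  5  5  5  5
 D  0  1  1  2  3  4  4  4  5  5  5  5  5
 P  0  1  1  2  3  4  4  4  5  5  6  6  6
 Z  0  1  2  2  3  4  4  4  5  5  6  6  6
 Z  0  1  2  2  3  4  4  4  5  5  6  6  6
dp[9][12] = 6. One LCS (by backtracking along matches): ZGLPPP.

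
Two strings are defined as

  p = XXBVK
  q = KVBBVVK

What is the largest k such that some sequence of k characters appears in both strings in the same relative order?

Let dp[i][j] be the LCS length of the first i characters of p and the first j characters of q. dp[i][j] = dp[i-1][j-1]+1 when the i-th and j-th characters match, else max(dp[i-1][j], dp[i][j-1]).
    ·  K  V  B  B  V  V  K
 ·  0  0  0  0  0  0  0  0
 X  0  0  0  0  0  0  0  0
 X  0  0  0  0  0  0  0  0
 B  0  0  0  1  1  1  1  1
 V  0  0  1  1  1  2  2  2
 K  0  1  1  1  1  2  2  3
dp[5][7] = 3. One LCS (by backtracking along matches): BVK.

3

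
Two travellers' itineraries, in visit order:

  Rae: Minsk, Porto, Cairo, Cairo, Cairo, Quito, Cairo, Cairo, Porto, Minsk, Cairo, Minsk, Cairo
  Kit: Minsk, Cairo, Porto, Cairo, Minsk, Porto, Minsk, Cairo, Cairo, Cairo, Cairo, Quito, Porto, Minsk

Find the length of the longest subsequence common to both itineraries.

9

Taking Minsk [1,1]; then Porto [2,3]; then Cairo [3,4]; then Cairo [4,8]; then Cairo [5,9]; then Cairo [7,10]; then Cairo [8,11]; then Porto [9,13]; then Minsk [12,14] gives a common subsequence of length 9. The LCS DP gives dp[13][14] = 9, so this is optimal.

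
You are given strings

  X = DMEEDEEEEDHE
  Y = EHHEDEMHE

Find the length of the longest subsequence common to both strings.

6

Let dp[i][j] be the LCS length of the first i characters of X and the first j characters of Y. dp[i][j] = dp[i-1][j-1]+1 when the i-th and j-th characters match, else max(dp[i-1][j], dp[i][j-1]).
    ·  E  H  H  E  D  E  M  H  E
 ·  0  0  0  0  0  0  0  0  0  0
 D  0  0  0  0  0  1  1  1  1  1
 M  0  0  0  0  0  1  1  2  2  2
 E  0  1  1  1  1  1  2  2  2  3
 E  0  1  1  1  2  2  2  2  2  3
 D  0  1  1  1  2  3  3  3  3  3
 E  0  1  1  1  2  3  4  4  4  4
 E  0  1  1  1  2  3  4  4  4  5
 E  0  1  1  1  2  3  4  4  4  5
 E  0  1  1  1  2  3  4  4  4  5
 D  0  1  1  1  2  3  4  4  4  5
 H  0  1  2  2  2  3  4  4  5  5
 E  0  1  2  2  3  3  4  4  5  6
dp[12][9] = 6. One LCS (by backtracking along matches): EEDEHE.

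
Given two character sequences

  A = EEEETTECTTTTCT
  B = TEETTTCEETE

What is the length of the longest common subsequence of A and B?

Pick E [4,2], E [7,3], T [10,4], T [11,5], T [12,6], C [13,7], T [14,10]; all 7 characters appear in both, in order. dp[14][11] = 7 confirms this is the maximum.

7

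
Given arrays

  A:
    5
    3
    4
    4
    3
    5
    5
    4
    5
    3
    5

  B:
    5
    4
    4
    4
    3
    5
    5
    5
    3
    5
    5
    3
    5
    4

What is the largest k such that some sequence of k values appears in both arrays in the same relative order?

9

One common subsequence of length 9: 5 at A[1]=B[1], then 4 at A[3]=B[3], then 4 at A[4]=B[4], then 3 at A[5]=B[5], then 5 at A[6]=B[8], then 5 at A[7]=B[10], then 5 at A[9]=B[11], then 3 at A[10]=B[12], then 5 at A[11]=B[13]. dp[11][14] = 9 confirms this is the maximum.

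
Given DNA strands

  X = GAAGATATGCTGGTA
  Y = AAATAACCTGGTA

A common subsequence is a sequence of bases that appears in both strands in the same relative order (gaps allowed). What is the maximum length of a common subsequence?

One common subsequence of length 11: A at X[2]=Y[1], A at X[3]=Y[2], A at X[5]=Y[3], T at X[6]=Y[4], A at X[7]=Y[6], C at X[10]=Y[8], T at X[11]=Y[9], G at X[12]=Y[10], G at X[13]=Y[11], T at X[14]=Y[12], A at X[15]=Y[13], and the DP table's final entry dp[15][13] is also 11, so no common subsequence is longer.

11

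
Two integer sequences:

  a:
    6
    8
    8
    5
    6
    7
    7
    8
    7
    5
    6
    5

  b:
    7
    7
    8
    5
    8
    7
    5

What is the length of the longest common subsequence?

5

Pick 8 at a[3]=b[3], then 5 at a[4]=b[4], then 8 at a[8]=b[5], then 7 at a[9]=b[6], then 5 at a[12]=b[7]; all 5 values appear in both, in order. The LCS DP gives dp[12][7] = 5, so this is optimal.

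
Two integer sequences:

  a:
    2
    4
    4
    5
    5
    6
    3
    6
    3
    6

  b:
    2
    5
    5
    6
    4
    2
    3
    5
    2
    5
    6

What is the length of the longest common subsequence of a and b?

Let dp[i][j] be the LCS length of the first i values of a and the first j values of b. dp[i][j] = dp[i-1][j-1]+1 when the i-th and j-th values match, else max(dp[i-1][j], dp[i][j-1]).
    ·  2  5  5  6  4  2  3  5  2  5  6
 ·  0  0  0  0  0  0  0  0  0  0  0  0
 2  0  1  1  1  1  1  1  1  1  1  1  1
 4  0  1  1  1  1  2  2  2  2  2  2  2
 4  0  1  1  1  1  2  2  2  2  2  2  2
 5  0  1  2  2  2  2  2  2  3  3  3  3
 5  0  1  2  3  3  3  3  3  3  3  4  4
 6  0  1  2  3  4  4  4  4  4  4  4  5
 3  0  1  2  3  4  4  4  5  5  5  5  5
 6  0  1  2  3  4  4  4  5  5  5  5  6
 3  0  1  2  3  4  4  4  5  5  5  5  6
 6  0  1  2  3  4  4  4  5  5  5  5  6
dp[10][11] = 6. One LCS (by backtracking along matches): 2, 5, 5, 6, 3, 6.

6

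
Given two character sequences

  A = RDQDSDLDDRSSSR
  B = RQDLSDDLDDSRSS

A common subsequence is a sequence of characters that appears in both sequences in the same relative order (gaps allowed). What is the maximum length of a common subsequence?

11

Pick R [1,1]; then Q [3,2]; then D [4,3]; then S [5,5]; then D [6,7]; then L [7,8]; then D [8,9]; then D [9,10]; then R [10,12]; then S [12,13]; then S [13,14]; all 11 characters appear in both, in order. The LCS DP gives dp[14][14] = 11, so this is optimal.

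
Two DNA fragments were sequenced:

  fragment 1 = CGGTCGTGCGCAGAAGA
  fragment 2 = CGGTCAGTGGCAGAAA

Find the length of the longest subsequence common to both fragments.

15

One common subsequence of length 15: C (fragment 1 #1, fragment 2 #1), then G (fragment 1 #2, fragment 2 #2), then G (fragment 1 #3, fragment 2 #3), then T (fragment 1 #4, fragment 2 #4), then C (fragment 1 #5, fragment 2 #5), then G (fragment 1 #6, fragment 2 #7), then T (fragment 1 #7, fragment 2 #8), then G (fragment 1 #8, fragment 2 #9), then G (fragment 1 #10, fragment 2 #10), then C (fragment 1 #11, fragment 2 #11), then A (fragment 1 #12, fragment 2 #12), then G (fragment 1 #13, fragment 2 #13), then A (fragment 1 #14, fragment 2 #14), then A (fragment 1 #15, fragment 2 #15), then A (fragment 1 #17, fragment 2 #16). dp[17][16] = 15 confirms this is the maximum.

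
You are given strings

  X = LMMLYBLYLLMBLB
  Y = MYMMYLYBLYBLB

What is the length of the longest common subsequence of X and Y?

Taking M [2,3]; then M [3,4]; then L [4,6]; then Y [5,7]; then B [6,8]; then L [7,9]; then Y [8,10]; then B [12,11]; then L [13,12]; then B [14,13] gives a common subsequence of length 10. Since dp[14][13] = 10, nothing longer is possible.

10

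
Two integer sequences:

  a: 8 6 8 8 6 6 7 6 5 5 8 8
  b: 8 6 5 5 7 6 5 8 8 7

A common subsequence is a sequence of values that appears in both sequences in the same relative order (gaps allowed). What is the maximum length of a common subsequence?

Let dp[i][j] be the LCS length of the first i values of a and the first j values of b. dp[i][j] = dp[i-1][j-1]+1 when the i-th and j-th values match, else max(dp[i-1][j], dp[i][j-1]).
    ·  8  6  5  5  7  6  5  8  8  7
 ·  0  0  0  0  0  0  0  0  0  0  0
 8  0  1  1  1  1  1  1  1  1  1  1
 6  0  1  2  2  2  2  2  2  2  2  2
 8  0  1  2  2  2  2  2  2  3  3  3
 8  0  1  2  2  2  2  2  2  3  4  4
 6  0  1  2  2  2  2  3  3  3  4  4
 6  0  1  2  2  2  2  3  3  3  4  4
 7  0  1  2  2  2  3  3  3  3  4  5
 6  0  1  2  2  2  3  4  4  4  4  5
 5  0  1  2  3  3  3  4  5  5  5  5
 5  0  1  2  3  4  4  4  5  5  5  5
 8  0  1  2  3  4  4  4  5  6  6  6
 8  0  1  2  3  4  4  4  5  6  7  7
dp[12][10] = 7. One LCS (by backtracking along matches): 8, 6, 7, 6, 5, 8, 8.

7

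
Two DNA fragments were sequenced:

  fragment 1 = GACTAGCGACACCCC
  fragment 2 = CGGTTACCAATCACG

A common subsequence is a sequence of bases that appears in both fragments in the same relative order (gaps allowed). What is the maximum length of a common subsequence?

Match G [1,3] → A [2,6] → C [3,8] → A [5,9] → A [9,10] → C [10,12] → A [11,13] → C [12,14] — 8 bases in the same relative order in both. Since dp[15][15] = 8, nothing longer is possible.

8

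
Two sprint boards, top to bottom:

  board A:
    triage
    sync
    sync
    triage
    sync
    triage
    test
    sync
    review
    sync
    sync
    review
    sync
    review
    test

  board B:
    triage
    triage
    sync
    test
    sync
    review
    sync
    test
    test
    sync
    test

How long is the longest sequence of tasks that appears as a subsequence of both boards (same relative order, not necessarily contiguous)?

Taking triage [1,1] → triage [4,2] → sync [5,3] → test [7,4] → sync [8,5] → review [9,6] → sync [10,7] → sync [13,10] → test [15,11] gives a common subsequence of length 9. Since dp[15][11] = 9, nothing longer is possible.

9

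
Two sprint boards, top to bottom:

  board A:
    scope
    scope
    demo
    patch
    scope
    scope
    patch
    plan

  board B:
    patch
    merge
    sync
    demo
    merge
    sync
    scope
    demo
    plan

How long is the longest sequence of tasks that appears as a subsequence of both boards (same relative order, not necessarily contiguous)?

Taking scope (board A #2, board B #7), demo (board A #3, board B #8), plan (board A #8, board B #9) gives a common subsequence of length 3. dp[8][9] = 3 confirms this is the maximum.

3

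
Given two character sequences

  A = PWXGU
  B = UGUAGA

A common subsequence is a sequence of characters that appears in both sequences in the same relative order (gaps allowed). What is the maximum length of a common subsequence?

Match G [4,2], U [5,3] — 2 characters in the same relative order in both. The LCS DP gives dp[5][6] = 2, so this is optimal.

2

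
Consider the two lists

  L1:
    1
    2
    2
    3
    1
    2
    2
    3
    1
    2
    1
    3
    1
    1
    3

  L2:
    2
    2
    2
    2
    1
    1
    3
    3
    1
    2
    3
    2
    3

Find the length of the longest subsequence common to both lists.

Taking 2 [2,1], 2 [3,2], 2 [6,3], 2 [7,4], 3 [8,8], 1 [9,9], 2 [10,10], 3 [12,11], 3 [15,13] gives a common subsequence of length 9. Since dp[15][13] = 9, nothing longer is possible.

9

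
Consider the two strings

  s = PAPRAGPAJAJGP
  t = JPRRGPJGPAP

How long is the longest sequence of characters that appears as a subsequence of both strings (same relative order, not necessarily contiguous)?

Pick P [1,2], R [4,4], G [6,5], P [7,6], J [9,7], A [10,10], P [13,11]; all 7 characters appear in both, in order. dp[13][11] = 7 confirms this is the maximum.

7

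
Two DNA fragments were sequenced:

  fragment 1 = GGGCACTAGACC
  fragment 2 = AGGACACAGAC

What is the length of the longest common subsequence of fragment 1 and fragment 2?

Taking G (fragment 1 #1, fragment 2 #2), then G (fragment 1 #2, fragment 2 #3), then C (fragment 1 #4, fragment 2 #5), then A (fragment 1 #5, fragment 2 #6), then C (fragment 1 #6, fragment 2 #7), then A (fragment 1 #8, fragment 2 #8), then G (fragment 1 #9, fragment 2 #9), then A (fragment 1 #10, fragment 2 #10), then C (fragment 1 #12, fragment 2 #11) gives a common subsequence of length 9. Since dp[12][11] = 9, nothing longer is possible.

9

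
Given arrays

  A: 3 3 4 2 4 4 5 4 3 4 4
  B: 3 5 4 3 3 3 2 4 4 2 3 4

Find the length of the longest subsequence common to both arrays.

Let dp[i][j] be the LCS length of the first i values of A and the first j values of B. dp[i][j] = dp[i-1][j-1]+1 when the i-th and j-th values match, else max(dp[i-1][j], dp[i][j-1]).
    ·  3  5  4  3  3  3  2  4  4  2  3  4
 ·  0  0  0  0  0  0  0  0  0  0  0  0  0
 3  0  1  1  1  1  1  1  1  1  1  1  1  1
 3  0  1  1  1  2  2  2  2  2  2  2  2  2
 4  0  1  1  2  2  2  2  2  3  3  3  3  3
 2  0  1  1  2  2  2  2  3  3  3  4  4  4
 4  0  1  1  2  2  2  2  3  4  4  4  4  5
 4  0  1  1  2  2  2  2  3  4  5  5  5  5
 5  0  1  2  2  2  2  2  3  4  5  5  5  5
 4  0  1  2  3  3  3  3  3  4  5  5  5  6
 3  0  1  2  3  4  4  4  4  4  5  5  6  6
 4  0  1  2  3  4  4  4  4  5  5  5  6  7
 4  0  1  2  3  4  4  4  4  5  6  6  6  7
dp[11][12] = 7. One LCS (by backtracking along matches): 3, 3, 2, 4, 4, 3, 4.

7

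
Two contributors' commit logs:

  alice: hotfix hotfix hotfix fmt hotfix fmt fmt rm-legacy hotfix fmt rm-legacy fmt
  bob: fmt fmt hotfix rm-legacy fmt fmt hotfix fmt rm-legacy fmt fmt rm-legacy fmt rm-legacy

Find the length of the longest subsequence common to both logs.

8

Match hotfix (alice #1, bob #3) → hotfix (alice #3, bob #7) → fmt (alice #4, bob #8) → fmt (alice #6, bob #10) → fmt (alice #7, bob #11) → rm-legacy (alice #8, bob #12) → fmt (alice #10, bob #13) → rm-legacy (alice #11, bob #14) — 8 commits in the same relative order in both, and the DP table's final entry dp[12][14] is also 8, so no common subsequence is longer.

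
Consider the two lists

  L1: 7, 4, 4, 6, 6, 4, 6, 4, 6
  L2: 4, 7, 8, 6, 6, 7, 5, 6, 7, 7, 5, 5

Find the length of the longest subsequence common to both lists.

4

Let dp[i][j] be the LCS length of the first i values of L1 and the first j values of L2. dp[i][j] = dp[i-1][j-1]+1 when the i-th and j-th values match, else max(dp[i-1][j], dp[i][j-1]).
    ·  4  7  8  6  6  7  5  6  7  7  5  5
 ·  0  0  0  0  0  0  0  0  0  0  0  0  0
 7  0  0  1  1  1  1  1  1  1  1  1  1  1
 4  0  1  1  1  1  1  1  1  1  1  1  1  1
 4  0  1  1  1  1  1  1  1  1  1  1  1  1
 6  0  1  1  1  2  2  2  2  2  2  2  2  2
 6  0  1  1  1  2  3  3  3  3  3  3  3  3
 4  0  1  1  1  2  3  3  3  3  3  3  3  3
 6  0  1  1  1  2  3  3  3  4  4  4  4  4
 4  0  1  1  1  2  3  3  3  4  4  4  4  4
 6  0  1  1  1  2  3  3  3  4  4  4  4  4
dp[9][12] = 4. One LCS (by backtracking along matches): 7, 6, 6, 6.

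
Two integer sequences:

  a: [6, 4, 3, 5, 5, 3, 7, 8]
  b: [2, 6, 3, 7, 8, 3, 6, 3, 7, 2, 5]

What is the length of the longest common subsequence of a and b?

4

Pick 6 [1,2], 3 [3,6], 3 [6,8], 7 [7,9]; all 4 values appear in both, in order. The LCS DP gives dp[8][11] = 4, so this is optimal.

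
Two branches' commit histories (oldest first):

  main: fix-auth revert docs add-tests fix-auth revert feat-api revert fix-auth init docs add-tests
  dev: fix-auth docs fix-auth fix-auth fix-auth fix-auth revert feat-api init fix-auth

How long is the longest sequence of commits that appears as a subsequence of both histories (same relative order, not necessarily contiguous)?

Taking fix-auth (main #1, dev #1), then docs (main #3, dev #2), then fix-auth (main #5, dev #6), then revert (main #6, dev #7), then feat-api (main #7, dev #8), then fix-auth (main #9, dev #10) gives a common subsequence of length 6. dp[12][10] = 6 confirms this is the maximum.

6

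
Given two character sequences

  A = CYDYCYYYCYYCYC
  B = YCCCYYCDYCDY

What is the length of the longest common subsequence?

8

Match C (A #1, B #3) → C (A #5, B #4) → Y (A #7, B #5) → Y (A #8, B #6) → C (A #9, B #7) → Y (A #11, B #9) → C (A #12, B #10) → Y (A #13, B #12) — 8 characters in the same relative order in both. dp[14][12] = 8 confirms this is the maximum.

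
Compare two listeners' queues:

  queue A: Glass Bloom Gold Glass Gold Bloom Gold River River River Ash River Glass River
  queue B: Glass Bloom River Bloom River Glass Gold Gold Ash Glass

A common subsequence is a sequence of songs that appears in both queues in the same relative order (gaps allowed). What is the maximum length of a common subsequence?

7

One common subsequence of length 7: Glass at queue A[1]=queue B[1], Bloom at queue A[2]=queue B[4], Glass at queue A[4]=queue B[6], Gold at queue A[5]=queue B[7], Gold at queue A[7]=queue B[8], Ash at queue A[11]=queue B[9], Glass at queue A[13]=queue B[10], and the DP table's final entry dp[14][10] is also 7, so no common subsequence is longer.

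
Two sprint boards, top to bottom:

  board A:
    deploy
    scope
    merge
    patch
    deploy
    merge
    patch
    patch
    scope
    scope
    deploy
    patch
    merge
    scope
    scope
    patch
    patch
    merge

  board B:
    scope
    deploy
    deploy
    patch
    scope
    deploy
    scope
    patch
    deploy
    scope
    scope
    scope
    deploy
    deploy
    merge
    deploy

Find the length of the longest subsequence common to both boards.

9

Match deploy (board A #1, board B #2) → deploy (board A #5, board B #3) → patch (board A #8, board B #4) → scope (board A #9, board B #5) → scope (board A #10, board B #7) → deploy (board A #11, board B #9) → scope (board A #14, board B #11) → scope (board A #15, board B #12) → merge (board A #18, board B #15) — 9 tasks in the same relative order in both. The LCS DP gives dp[18][16] = 9, so this is optimal.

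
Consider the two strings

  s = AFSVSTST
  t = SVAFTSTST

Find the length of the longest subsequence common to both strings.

Let dp[i][j] be the LCS length of the first i characters of s and the first j characters of t. dp[i][j] = dp[i-1][j-1]+1 when the i-th and j-th characters match, else max(dp[i-1][j], dp[i][j-1]).
    ·  S  V  A  F  T  S  T  S  T
 ·  0  0  0  0  0  0  0  0  0  0
 A  0  0  0  1  1  1  1  1  1  1
 F  0  0  0  1  2  2  2  2  2  2
 S  0  1  1  1  2  2  3  3  3  3
 V  0  1  2  2  2  2  3  3  3  3
 S  0  1  2  2  2  2  3  3  4  4
 T  0  1  2  2  2  3  3  4  4  5
 S  0  1  2  2  2  3  4  4  5  5
 T  0  1  2  2  2  3  4  5  5  6
dp[8][9] = 6. One LCS (by backtracking along matches): AFSTST.

6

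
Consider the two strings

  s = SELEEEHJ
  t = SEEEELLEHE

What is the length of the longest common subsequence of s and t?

6

Let dp[i][j] be the LCS length of the first i characters of s and the first j characters of t. dp[i][j] = dp[i-1][j-1]+1 when the i-th and j-th characters match, else max(dp[i-1][j], dp[i][j-1]).
    ·  S  E  E  E  E  L  L  E  H  E
 ·  0  0  0  0  0  0  0  0  0  0  0
 S  0  1  1  1  1  1  1  1  1  1  1
 E  0  1  2  2  2  2  2  2  2  2  2
 L  0  1  2  2  2  2  3  3  3  3  3
 E  0  1  2  3  3  3  3  3  4  4  4
 E  0  1  2  3  4  4  4  4  4  4  5
 E  0  1  2  3  4  5  5  5  5  5  5
 H  0  1  2  3  4  5  5  5  5  6  6
 J  0  1  2  3  4  5  5  5  5  6  6
dp[8][10] = 6. One LCS (by backtracking along matches): SEEEEH.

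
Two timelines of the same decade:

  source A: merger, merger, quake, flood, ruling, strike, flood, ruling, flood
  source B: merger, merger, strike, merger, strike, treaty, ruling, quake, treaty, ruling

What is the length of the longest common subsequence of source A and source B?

One common subsequence of length 4: merger at source A[1]=source B[2], then merger at source A[2]=source B[4], then quake at source A[3]=source B[8], then ruling at source A[8]=source B[10]. dp[9][10] = 4 confirms this is the maximum.

4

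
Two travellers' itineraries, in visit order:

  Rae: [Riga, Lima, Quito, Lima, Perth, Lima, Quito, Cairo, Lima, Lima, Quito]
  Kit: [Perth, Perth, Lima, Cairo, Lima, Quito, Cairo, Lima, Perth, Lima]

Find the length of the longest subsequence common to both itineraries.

6

One common subsequence of length 6: Lima (Rae #2, Kit #3) → Lima (Rae #6, Kit #5) → Quito (Rae #7, Kit #6) → Cairo (Rae #8, Kit #7) → Lima (Rae #9, Kit #8) → Lima (Rae #10, Kit #10). Since dp[11][10] = 6, nothing longer is possible.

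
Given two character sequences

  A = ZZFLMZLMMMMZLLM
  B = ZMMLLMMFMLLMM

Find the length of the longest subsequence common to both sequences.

Pick Z (A #1, B #1); then L (A #4, B #4); then L (A #7, B #5); then M (A #8, B #6); then M (A #9, B #7); then M (A #11, B #9); then L (A #13, B #10); then L (A #14, B #11); then M (A #15, B #13); all 9 characters appear in both, in order, and the DP table's final entry dp[15][13] is also 9, so no common subsequence is longer.

9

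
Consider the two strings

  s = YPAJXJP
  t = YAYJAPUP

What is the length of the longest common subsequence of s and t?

Taking Y [1,1], then A [3,2], then J [4,4], then P [7,8] gives a common subsequence of length 4. The LCS DP gives dp[7][8] = 4, so this is optimal.

4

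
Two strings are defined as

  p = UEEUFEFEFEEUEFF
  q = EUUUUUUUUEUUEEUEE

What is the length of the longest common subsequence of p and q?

Match U (p #1, q #9), E (p #2, q #10), U (p #4, q #12), E (p #6, q #13), E (p #8, q #14), E (p #11, q #16), E (p #13, q #17) — 7 characters in the same relative order in both. dp[15][17] = 7 confirms this is the maximum.

7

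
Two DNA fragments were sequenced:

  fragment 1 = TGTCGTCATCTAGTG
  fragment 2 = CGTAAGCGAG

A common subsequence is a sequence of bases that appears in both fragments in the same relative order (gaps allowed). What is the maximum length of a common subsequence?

Let dp[i][j] be the LCS length of the first i bases of fragment 1 and the first j bases of fragment 2. dp[i][j] = dp[i-1][j-1]+1 when the i-th and j-th bases match, else max(dp[i-1][j], dp[i][j-1]).
    ·  C  G  T  A  A  G  C  G  A  G
 ·  0  0  0  0  0  0  0  0  0  0  0
 T  0  0  0  1  1  1  1  1  1  1  1
 G  0  0  1  1  1  1  2  2  2  2  2
 T  0  0  1  2  2  2  2  2  2  2  2
 C  0  1  1  2  2  2  2  3  3  3  3
 G  0  1  2  2  2  2  3  3  4  4  4
 T  0  1  2  3  3  3  3  3  4  4  4
 C  0  1  2  3  3  3  3  4  4  4  4
 A  0  1  2  3  4  4  4  4  4  5  5
 T  0  1  2  3  4  4  4  4  4  5  5
 C  0  1  2  3  4  4  4  5  5  5  5
 T  0  1  2  3  4  4  4  5  5  5  5
 A  0  1  2  3  4  5  5  5  5  6  6
 G  0  1  2  3  4  5  6  6  6  6  7
 T  0  1  2  3  4  5  6  6  6  6  7
 G  0  1  2  3  4  5  6  6  7  7  7
dp[15][10] = 7. One LCS (by backtracking along matches): CGTACAG.

7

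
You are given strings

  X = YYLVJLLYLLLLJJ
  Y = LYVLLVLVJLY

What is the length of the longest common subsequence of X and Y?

6

One common subsequence of length 6: Y at X[1]=Y[2] → L at X[3]=Y[7] → V at X[4]=Y[8] → J at X[5]=Y[9] → L at X[7]=Y[10] → Y at X[8]=Y[11]. Since dp[14][11] = 6, nothing longer is possible.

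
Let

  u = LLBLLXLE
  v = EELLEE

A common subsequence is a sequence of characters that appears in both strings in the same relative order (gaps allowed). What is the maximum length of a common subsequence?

Let dp[i][j] be the LCS length of the first i characters of u and the first j characters of v. dp[i][j] = dp[i-1][j-1]+1 when the i-th and j-th characters match, else max(dp[i-1][j], dp[i][j-1]).
    ·  E  E  L  L  E  E
 ·  0  0  0  0  0  0  0
 L  0  0  0  1  1  1  1
 L  0  0  0  1  2  2  2
 B  0  0  0  1  2  2  2
 L  0  0  0  1  2  2  2
 L  0  0  0  1  2  2  2
 X  0  0  0  1  2  2  2
 L  0  0  0  1  2  2  2
 E  0  1  1  1  2  3  3
dp[8][6] = 3. One LCS (by backtracking along matches): LLE.

3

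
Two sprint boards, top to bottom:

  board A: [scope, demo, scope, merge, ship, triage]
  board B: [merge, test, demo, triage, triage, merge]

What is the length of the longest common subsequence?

Match demo (board A #2, board B #3); then merge (board A #4, board B #6) — 2 tasks in the same relative order in both. dp[6][6] = 2 confirms this is the maximum.

2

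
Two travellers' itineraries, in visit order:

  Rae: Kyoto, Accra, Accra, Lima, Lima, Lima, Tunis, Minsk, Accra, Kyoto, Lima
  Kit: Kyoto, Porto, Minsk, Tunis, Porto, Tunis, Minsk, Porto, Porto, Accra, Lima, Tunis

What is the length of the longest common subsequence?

Taking Kyoto (Rae #1, Kit #1), then Tunis (Rae #7, Kit #6), then Minsk (Rae #8, Kit #7), then Accra (Rae #9, Kit #10), then Lima (Rae #11, Kit #11) gives a common subsequence of length 5. Since dp[11][12] = 5, nothing longer is possible.

5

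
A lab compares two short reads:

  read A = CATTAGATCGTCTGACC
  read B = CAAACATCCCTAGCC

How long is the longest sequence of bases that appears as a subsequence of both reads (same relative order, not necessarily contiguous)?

Taking C (read A #1, read B #1), then A (read A #2, read B #3), then A (read A #5, read B #4), then A (read A #7, read B #6), then T (read A #8, read B #7), then C (read A #9, read B #9), then C (read A #12, read B #10), then T (read A #13, read B #11), then G (read A #14, read B #13), then C (read A #16, read B #14), then C (read A #17, read B #15) gives a common subsequence of length 11. dp[17][15] = 11 confirms this is the maximum.

11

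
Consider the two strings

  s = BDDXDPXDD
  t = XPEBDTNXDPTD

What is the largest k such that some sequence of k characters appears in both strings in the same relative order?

6

Taking B at s[1]=t[4], D at s[2]=t[5], X at s[4]=t[8], D at s[5]=t[9], P at s[6]=t[10], D at s[9]=t[12] gives a common subsequence of length 6. Since dp[9][12] = 6, nothing longer is possible.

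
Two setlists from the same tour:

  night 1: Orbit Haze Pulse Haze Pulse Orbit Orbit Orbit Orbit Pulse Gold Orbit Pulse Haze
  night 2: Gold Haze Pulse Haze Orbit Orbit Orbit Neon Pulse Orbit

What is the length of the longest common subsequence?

8

Taking Haze at night 1[2]=night 2[2]; then Pulse at night 1[3]=night 2[3]; then Haze at night 1[4]=night 2[4]; then Orbit at night 1[6]=night 2[5]; then Orbit at night 1[7]=night 2[6]; then Orbit at night 1[8]=night 2[7]; then Pulse at night 1[10]=night 2[9]; then Orbit at night 1[12]=night 2[10] gives a common subsequence of length 8, and the DP table's final entry dp[14][10] is also 8, so no common subsequence is longer.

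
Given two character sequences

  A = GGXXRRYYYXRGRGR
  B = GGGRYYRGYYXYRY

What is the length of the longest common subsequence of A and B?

Taking G at A[1]=B[2]; then G at A[2]=B[3]; then R at A[5]=B[4]; then R at A[6]=B[7]; then Y at A[7]=B[9]; then Y at A[8]=B[10]; then Y at A[9]=B[12]; then R at A[11]=B[13] gives a common subsequence of length 8. The LCS DP gives dp[15][14] = 8, so this is optimal.

8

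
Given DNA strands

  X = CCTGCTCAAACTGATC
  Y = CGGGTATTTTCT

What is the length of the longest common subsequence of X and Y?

Taking C at X[1]=Y[1], then G at X[4]=Y[4], then T at X[6]=Y[5], then A at X[8]=Y[6], then T at X[12]=Y[9], then T at X[15]=Y[10], then C at X[16]=Y[11] gives a common subsequence of length 7. The LCS DP gives dp[16][12] = 7, so this is optimal.

7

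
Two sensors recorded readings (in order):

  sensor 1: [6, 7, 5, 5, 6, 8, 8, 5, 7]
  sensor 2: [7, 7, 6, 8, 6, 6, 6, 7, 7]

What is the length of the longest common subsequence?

4

Let dp[i][j] be the LCS length of the first i values of sensor 1 and the first j values of sensor 2. dp[i][j] = dp[i-1][j-1]+1 when the i-th and j-th values match, else max(dp[i-1][j], dp[i][j-1]).
    ·  7  7  6  8  6  6  6  7  7
 ·  0  0  0  0  0  0  0  0  0  0
 6  0  0  0  1  1  1  1  1  1  1
 7  0  1  1  1  1  1  1  1  2  2
 5  0  1  1  1  1  1  1  1  2  2
 5  0  1  1  1  1  1  1  1  2  2
 6  0  1  1  2  2  2  2  2  2  2
 8  0  1  1  2  3  3  3  3  3  3
 8  0  1  1  2  3  3  3  3  3  3
 5  0  1  1  2  3  3  3  3  3  3
 7  0  1  2  2  3  3  3  3  4  4
dp[9][9] = 4. One LCS (by backtracking along matches): 7, 6, 8, 7.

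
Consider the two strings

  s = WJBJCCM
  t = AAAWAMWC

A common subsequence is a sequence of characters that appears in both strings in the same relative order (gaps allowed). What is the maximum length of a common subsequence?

2

One common subsequence of length 2: W [1,7], C [6,8]. The LCS DP gives dp[7][8] = 2, so this is optimal.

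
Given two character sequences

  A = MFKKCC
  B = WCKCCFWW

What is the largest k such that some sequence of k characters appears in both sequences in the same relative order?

3

Let dp[i][j] be the LCS length of the first i characters of A and the first j characters of B. dp[i][j] = dp[i-1][j-1]+1 when the i-th and j-th characters match, else max(dp[i-1][j], dp[i][j-1]).
    ·  W  C  K  C  C  F  W  W
 ·  0  0  0  0  0  0  0  0  0
 M  0  0  0  0  0  0  0  0  0
 F  0  0  0  0  0  0  1  1  1
 K  0  0  0  1  1  1  1  1  1
 K  0  0  0  1  1  1  1  1  1
 C  0  0  1  1  2  2  2  2  2
 C  0  0  1  1  2  3  3  3  3
dp[6][8] = 3. One LCS (by backtracking along matches): KCC.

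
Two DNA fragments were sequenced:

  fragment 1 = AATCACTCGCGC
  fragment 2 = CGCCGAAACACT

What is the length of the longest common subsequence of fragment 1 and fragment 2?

6

Pick A [1,7], A [2,8], C [4,9], A [5,10], C [6,11], T [7,12]; all 6 bases appear in both, in order. The LCS DP gives dp[12][12] = 6, so this is optimal.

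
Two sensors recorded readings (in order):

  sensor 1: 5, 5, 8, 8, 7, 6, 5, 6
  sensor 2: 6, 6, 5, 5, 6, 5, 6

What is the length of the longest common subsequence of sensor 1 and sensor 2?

5

Let dp[i][j] be the LCS length of the first i values of sensor 1 and the first j values of sensor 2. dp[i][j] = dp[i-1][j-1]+1 when the i-th and j-th values match, else max(dp[i-1][j], dp[i][j-1]).
    ·  6  6  5  5  6  5  6
 ·  0  0  0  0  0  0  0  0
 5  0  0  0  1  1  1  1  1
 5  0  0  0  1  2  2  2  2
 8  0  0  0  1  2  2  2  2
 8  0  0  0  1  2  2  2  2
 7  0  0  0  1  2  2  2  2
 6  0  1  1  1  2  3  3  3
 5  0  1  1  2  2  3  4  4
 6  0  1  2  2  2  3  4  5
dp[8][7] = 5. One LCS (by backtracking along matches): 5, 5, 6, 5, 6.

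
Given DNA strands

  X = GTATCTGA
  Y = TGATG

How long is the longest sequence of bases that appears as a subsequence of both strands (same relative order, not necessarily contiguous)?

Pick G (X #1, Y #2); then A (X #3, Y #3); then T (X #6, Y #4); then G (X #7, Y #5); all 4 bases appear in both, in order. The LCS DP gives dp[8][5] = 4, so this is optimal.

4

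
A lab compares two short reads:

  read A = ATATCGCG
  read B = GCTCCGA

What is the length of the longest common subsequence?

Match T [4,3] → C [5,4] → C [7,5] → G [8,6] — 4 bases in the same relative order in both. The LCS DP gives dp[8][7] = 4, so this is optimal.

4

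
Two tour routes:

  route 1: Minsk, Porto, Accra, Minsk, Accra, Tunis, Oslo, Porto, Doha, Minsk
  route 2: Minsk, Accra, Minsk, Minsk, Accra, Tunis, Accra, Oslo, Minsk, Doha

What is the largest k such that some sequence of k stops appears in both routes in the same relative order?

7

One common subsequence of length 7: Minsk [1,1]; then Accra [3,2]; then Minsk [4,4]; then Accra [5,5]; then Tunis [6,6]; then Oslo [7,8]; then Doha [9,10]. Since dp[10][10] = 7, nothing longer is possible.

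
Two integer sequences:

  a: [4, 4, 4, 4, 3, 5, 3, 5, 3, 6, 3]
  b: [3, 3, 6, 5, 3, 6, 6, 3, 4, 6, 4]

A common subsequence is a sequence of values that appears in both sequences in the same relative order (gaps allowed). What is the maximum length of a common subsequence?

Taking 3 (a #5, b #1), 3 (a #7, b #2), 5 (a #8, b #4), 3 (a #9, b #5), 6 (a #10, b #7), 3 (a #11, b #8) gives a common subsequence of length 6. Since dp[11][11] = 6, nothing longer is possible.

6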